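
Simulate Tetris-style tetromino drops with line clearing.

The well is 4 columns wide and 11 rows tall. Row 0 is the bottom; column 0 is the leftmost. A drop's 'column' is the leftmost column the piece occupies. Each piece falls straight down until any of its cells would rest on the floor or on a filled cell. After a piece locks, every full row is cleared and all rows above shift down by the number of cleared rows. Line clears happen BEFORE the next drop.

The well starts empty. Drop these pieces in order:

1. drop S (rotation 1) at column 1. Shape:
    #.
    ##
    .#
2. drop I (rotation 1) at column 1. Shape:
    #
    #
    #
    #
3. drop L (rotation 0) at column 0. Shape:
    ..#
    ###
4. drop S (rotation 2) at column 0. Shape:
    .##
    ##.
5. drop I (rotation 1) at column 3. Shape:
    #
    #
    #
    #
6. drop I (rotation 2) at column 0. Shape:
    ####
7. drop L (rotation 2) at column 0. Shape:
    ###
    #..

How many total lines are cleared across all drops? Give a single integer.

Drop 1: S rot1 at col 1 lands with bottom-row=0; cleared 0 line(s) (total 0); column heights now [0 3 2 0], max=3
Drop 2: I rot1 at col 1 lands with bottom-row=3; cleared 0 line(s) (total 0); column heights now [0 7 2 0], max=7
Drop 3: L rot0 at col 0 lands with bottom-row=7; cleared 0 line(s) (total 0); column heights now [8 8 9 0], max=9
Drop 4: S rot2 at col 0 lands with bottom-row=8; cleared 0 line(s) (total 0); column heights now [9 10 10 0], max=10
Drop 5: I rot1 at col 3 lands with bottom-row=0; cleared 0 line(s) (total 0); column heights now [9 10 10 4], max=10
Drop 6: I rot2 at col 0 lands with bottom-row=10; cleared 1 line(s) (total 1); column heights now [9 10 10 4], max=10
Drop 7: L rot2 at col 0 lands with bottom-row=9; cleared 0 line(s) (total 1); column heights now [11 11 11 4], max=11

Answer: 1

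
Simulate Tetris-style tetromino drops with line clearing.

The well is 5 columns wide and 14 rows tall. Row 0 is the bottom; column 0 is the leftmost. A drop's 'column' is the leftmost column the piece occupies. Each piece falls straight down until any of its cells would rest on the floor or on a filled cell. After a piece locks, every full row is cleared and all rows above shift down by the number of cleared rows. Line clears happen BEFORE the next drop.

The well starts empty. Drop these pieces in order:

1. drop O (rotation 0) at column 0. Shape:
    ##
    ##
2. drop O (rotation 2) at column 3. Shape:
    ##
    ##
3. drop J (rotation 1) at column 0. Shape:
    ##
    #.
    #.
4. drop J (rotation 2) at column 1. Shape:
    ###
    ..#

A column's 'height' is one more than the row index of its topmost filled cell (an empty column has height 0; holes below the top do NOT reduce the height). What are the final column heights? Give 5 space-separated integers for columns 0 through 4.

Drop 1: O rot0 at col 0 lands with bottom-row=0; cleared 0 line(s) (total 0); column heights now [2 2 0 0 0], max=2
Drop 2: O rot2 at col 3 lands with bottom-row=0; cleared 0 line(s) (total 0); column heights now [2 2 0 2 2], max=2
Drop 3: J rot1 at col 0 lands with bottom-row=2; cleared 0 line(s) (total 0); column heights now [5 5 0 2 2], max=5
Drop 4: J rot2 at col 1 lands with bottom-row=4; cleared 0 line(s) (total 0); column heights now [5 6 6 6 2], max=6

Answer: 5 6 6 6 2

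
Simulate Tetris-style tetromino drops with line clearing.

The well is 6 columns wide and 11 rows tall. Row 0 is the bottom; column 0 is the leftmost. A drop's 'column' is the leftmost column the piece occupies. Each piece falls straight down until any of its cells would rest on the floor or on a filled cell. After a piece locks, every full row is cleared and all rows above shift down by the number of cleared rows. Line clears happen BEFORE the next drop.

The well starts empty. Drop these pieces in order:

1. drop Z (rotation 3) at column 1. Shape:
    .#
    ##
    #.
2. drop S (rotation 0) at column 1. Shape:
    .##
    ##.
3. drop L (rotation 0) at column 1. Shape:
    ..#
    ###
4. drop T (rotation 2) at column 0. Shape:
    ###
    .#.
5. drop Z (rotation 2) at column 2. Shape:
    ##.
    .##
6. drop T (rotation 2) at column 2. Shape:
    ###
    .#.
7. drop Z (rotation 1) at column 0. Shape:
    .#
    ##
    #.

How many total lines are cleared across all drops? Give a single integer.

Answer: 0

Derivation:
Drop 1: Z rot3 at col 1 lands with bottom-row=0; cleared 0 line(s) (total 0); column heights now [0 2 3 0 0 0], max=3
Drop 2: S rot0 at col 1 lands with bottom-row=3; cleared 0 line(s) (total 0); column heights now [0 4 5 5 0 0], max=5
Drop 3: L rot0 at col 1 lands with bottom-row=5; cleared 0 line(s) (total 0); column heights now [0 6 6 7 0 0], max=7
Drop 4: T rot2 at col 0 lands with bottom-row=6; cleared 0 line(s) (total 0); column heights now [8 8 8 7 0 0], max=8
Drop 5: Z rot2 at col 2 lands with bottom-row=7; cleared 0 line(s) (total 0); column heights now [8 8 9 9 8 0], max=9
Drop 6: T rot2 at col 2 lands with bottom-row=9; cleared 0 line(s) (total 0); column heights now [8 8 11 11 11 0], max=11
Drop 7: Z rot1 at col 0 lands with bottom-row=8; cleared 0 line(s) (total 0); column heights now [10 11 11 11 11 0], max=11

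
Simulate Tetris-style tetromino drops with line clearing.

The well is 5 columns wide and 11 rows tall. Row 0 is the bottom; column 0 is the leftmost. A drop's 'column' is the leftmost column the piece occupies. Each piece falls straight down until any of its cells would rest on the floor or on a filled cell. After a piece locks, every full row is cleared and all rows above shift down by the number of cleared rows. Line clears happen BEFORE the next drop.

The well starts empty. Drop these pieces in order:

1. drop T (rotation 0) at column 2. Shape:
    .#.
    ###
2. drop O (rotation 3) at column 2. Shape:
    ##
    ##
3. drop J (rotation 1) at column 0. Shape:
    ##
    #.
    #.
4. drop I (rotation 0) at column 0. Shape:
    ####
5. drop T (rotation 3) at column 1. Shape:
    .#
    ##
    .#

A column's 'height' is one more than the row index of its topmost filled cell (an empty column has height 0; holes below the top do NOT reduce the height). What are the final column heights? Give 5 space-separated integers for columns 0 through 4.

Answer: 5 7 8 5 1

Derivation:
Drop 1: T rot0 at col 2 lands with bottom-row=0; cleared 0 line(s) (total 0); column heights now [0 0 1 2 1], max=2
Drop 2: O rot3 at col 2 lands with bottom-row=2; cleared 0 line(s) (total 0); column heights now [0 0 4 4 1], max=4
Drop 3: J rot1 at col 0 lands with bottom-row=0; cleared 0 line(s) (total 0); column heights now [3 3 4 4 1], max=4
Drop 4: I rot0 at col 0 lands with bottom-row=4; cleared 0 line(s) (total 0); column heights now [5 5 5 5 1], max=5
Drop 5: T rot3 at col 1 lands with bottom-row=5; cleared 0 line(s) (total 0); column heights now [5 7 8 5 1], max=8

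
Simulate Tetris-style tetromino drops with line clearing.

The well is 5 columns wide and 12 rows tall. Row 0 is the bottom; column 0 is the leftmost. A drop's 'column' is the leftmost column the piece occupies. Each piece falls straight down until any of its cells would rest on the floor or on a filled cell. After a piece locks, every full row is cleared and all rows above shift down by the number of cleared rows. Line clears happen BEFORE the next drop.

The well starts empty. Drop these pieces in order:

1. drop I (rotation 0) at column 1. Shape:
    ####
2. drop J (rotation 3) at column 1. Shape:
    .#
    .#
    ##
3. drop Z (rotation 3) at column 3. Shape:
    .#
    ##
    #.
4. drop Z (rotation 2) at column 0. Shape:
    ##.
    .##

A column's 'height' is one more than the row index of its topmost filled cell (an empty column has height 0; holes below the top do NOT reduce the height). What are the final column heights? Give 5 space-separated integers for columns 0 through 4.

Drop 1: I rot0 at col 1 lands with bottom-row=0; cleared 0 line(s) (total 0); column heights now [0 1 1 1 1], max=1
Drop 2: J rot3 at col 1 lands with bottom-row=1; cleared 0 line(s) (total 0); column heights now [0 2 4 1 1], max=4
Drop 3: Z rot3 at col 3 lands with bottom-row=1; cleared 0 line(s) (total 0); column heights now [0 2 4 3 4], max=4
Drop 4: Z rot2 at col 0 lands with bottom-row=4; cleared 0 line(s) (total 0); column heights now [6 6 5 3 4], max=6

Answer: 6 6 5 3 4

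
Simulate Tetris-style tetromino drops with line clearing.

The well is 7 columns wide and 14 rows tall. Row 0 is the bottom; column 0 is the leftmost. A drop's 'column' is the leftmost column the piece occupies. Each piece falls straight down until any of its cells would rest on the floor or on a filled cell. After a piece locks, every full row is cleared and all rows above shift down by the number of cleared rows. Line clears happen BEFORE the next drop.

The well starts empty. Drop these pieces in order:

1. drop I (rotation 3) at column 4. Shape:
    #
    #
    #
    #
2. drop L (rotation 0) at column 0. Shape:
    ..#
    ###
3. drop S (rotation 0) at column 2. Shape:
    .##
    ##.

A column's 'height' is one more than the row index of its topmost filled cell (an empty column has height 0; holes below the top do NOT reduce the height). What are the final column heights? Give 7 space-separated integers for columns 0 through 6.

Answer: 1 1 4 5 5 0 0

Derivation:
Drop 1: I rot3 at col 4 lands with bottom-row=0; cleared 0 line(s) (total 0); column heights now [0 0 0 0 4 0 0], max=4
Drop 2: L rot0 at col 0 lands with bottom-row=0; cleared 0 line(s) (total 0); column heights now [1 1 2 0 4 0 0], max=4
Drop 3: S rot0 at col 2 lands with bottom-row=3; cleared 0 line(s) (total 0); column heights now [1 1 4 5 5 0 0], max=5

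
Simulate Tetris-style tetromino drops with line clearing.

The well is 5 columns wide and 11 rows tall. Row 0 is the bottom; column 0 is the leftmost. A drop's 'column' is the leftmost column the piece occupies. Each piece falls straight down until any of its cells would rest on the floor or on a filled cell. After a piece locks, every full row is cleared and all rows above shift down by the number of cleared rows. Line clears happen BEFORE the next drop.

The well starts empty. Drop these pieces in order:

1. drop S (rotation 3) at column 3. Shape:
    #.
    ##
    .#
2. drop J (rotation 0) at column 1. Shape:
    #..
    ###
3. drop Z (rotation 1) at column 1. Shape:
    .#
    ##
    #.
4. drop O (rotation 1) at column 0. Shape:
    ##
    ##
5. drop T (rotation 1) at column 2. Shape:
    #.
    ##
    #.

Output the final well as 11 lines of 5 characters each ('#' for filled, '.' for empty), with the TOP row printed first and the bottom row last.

Answer: ..#..
..##.
###..
###..
.##..
.#...
.#...
.###.
...#.
...##
....#

Derivation:
Drop 1: S rot3 at col 3 lands with bottom-row=0; cleared 0 line(s) (total 0); column heights now [0 0 0 3 2], max=3
Drop 2: J rot0 at col 1 lands with bottom-row=3; cleared 0 line(s) (total 0); column heights now [0 5 4 4 2], max=5
Drop 3: Z rot1 at col 1 lands with bottom-row=5; cleared 0 line(s) (total 0); column heights now [0 7 8 4 2], max=8
Drop 4: O rot1 at col 0 lands with bottom-row=7; cleared 0 line(s) (total 0); column heights now [9 9 8 4 2], max=9
Drop 5: T rot1 at col 2 lands with bottom-row=8; cleared 0 line(s) (total 0); column heights now [9 9 11 10 2], max=11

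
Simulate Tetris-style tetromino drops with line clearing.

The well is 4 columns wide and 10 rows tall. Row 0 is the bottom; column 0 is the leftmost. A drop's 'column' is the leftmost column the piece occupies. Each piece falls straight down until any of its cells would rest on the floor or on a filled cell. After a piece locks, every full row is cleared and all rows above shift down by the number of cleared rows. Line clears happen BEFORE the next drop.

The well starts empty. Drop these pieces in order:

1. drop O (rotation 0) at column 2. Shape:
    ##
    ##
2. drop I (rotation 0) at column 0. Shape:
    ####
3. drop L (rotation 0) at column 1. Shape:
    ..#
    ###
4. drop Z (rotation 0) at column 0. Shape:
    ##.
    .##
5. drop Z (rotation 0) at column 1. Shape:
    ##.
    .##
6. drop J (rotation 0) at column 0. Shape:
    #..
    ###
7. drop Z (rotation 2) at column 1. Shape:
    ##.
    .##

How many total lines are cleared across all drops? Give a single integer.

Answer: 2

Derivation:
Drop 1: O rot0 at col 2 lands with bottom-row=0; cleared 0 line(s) (total 0); column heights now [0 0 2 2], max=2
Drop 2: I rot0 at col 0 lands with bottom-row=2; cleared 1 line(s) (total 1); column heights now [0 0 2 2], max=2
Drop 3: L rot0 at col 1 lands with bottom-row=2; cleared 0 line(s) (total 1); column heights now [0 3 3 4], max=4
Drop 4: Z rot0 at col 0 lands with bottom-row=3; cleared 0 line(s) (total 1); column heights now [5 5 4 4], max=5
Drop 5: Z rot0 at col 1 lands with bottom-row=4; cleared 1 line(s) (total 2); column heights now [0 5 5 4], max=5
Drop 6: J rot0 at col 0 lands with bottom-row=5; cleared 0 line(s) (total 2); column heights now [7 6 6 4], max=7
Drop 7: Z rot2 at col 1 lands with bottom-row=6; cleared 0 line(s) (total 2); column heights now [7 8 8 7], max=8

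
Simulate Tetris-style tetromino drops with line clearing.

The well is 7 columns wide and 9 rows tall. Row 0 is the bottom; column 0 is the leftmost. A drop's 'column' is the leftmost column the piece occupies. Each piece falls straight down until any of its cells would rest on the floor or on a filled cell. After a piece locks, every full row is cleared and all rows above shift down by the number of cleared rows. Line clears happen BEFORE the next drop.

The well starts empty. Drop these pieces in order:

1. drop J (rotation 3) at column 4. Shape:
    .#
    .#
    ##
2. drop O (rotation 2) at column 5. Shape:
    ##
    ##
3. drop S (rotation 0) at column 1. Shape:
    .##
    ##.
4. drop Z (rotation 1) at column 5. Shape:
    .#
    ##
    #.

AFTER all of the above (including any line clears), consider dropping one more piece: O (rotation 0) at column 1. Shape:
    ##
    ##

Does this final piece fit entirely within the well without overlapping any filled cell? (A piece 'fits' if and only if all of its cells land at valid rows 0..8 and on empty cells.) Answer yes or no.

Answer: yes

Derivation:
Drop 1: J rot3 at col 4 lands with bottom-row=0; cleared 0 line(s) (total 0); column heights now [0 0 0 0 1 3 0], max=3
Drop 2: O rot2 at col 5 lands with bottom-row=3; cleared 0 line(s) (total 0); column heights now [0 0 0 0 1 5 5], max=5
Drop 3: S rot0 at col 1 lands with bottom-row=0; cleared 0 line(s) (total 0); column heights now [0 1 2 2 1 5 5], max=5
Drop 4: Z rot1 at col 5 lands with bottom-row=5; cleared 0 line(s) (total 0); column heights now [0 1 2 2 1 7 8], max=8
Test piece O rot0 at col 1 (width 2): heights before test = [0 1 2 2 1 7 8]; fits = True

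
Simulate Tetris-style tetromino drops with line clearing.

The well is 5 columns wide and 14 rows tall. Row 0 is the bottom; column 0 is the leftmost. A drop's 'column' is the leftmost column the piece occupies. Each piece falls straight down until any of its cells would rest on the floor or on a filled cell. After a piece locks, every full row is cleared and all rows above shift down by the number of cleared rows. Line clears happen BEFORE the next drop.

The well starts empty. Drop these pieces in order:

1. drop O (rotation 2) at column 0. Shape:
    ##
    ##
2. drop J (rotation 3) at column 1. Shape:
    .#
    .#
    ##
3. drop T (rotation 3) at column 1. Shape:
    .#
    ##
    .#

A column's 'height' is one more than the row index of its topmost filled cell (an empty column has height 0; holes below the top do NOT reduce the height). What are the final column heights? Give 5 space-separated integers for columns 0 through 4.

Answer: 2 7 8 0 0

Derivation:
Drop 1: O rot2 at col 0 lands with bottom-row=0; cleared 0 line(s) (total 0); column heights now [2 2 0 0 0], max=2
Drop 2: J rot3 at col 1 lands with bottom-row=2; cleared 0 line(s) (total 0); column heights now [2 3 5 0 0], max=5
Drop 3: T rot3 at col 1 lands with bottom-row=5; cleared 0 line(s) (total 0); column heights now [2 7 8 0 0], max=8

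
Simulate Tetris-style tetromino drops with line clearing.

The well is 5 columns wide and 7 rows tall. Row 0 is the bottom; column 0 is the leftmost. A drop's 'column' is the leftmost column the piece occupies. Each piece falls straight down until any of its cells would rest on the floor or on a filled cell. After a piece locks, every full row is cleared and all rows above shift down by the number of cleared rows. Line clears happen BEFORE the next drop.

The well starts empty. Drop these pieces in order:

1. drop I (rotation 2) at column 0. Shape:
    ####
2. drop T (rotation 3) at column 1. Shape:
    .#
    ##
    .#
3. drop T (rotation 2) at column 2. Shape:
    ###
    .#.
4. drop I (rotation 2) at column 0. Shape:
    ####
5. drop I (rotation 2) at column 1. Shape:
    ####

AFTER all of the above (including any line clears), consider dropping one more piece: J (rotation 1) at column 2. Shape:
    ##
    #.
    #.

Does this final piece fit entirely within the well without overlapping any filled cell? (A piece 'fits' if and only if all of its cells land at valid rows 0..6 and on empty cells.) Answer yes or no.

Answer: no

Derivation:
Drop 1: I rot2 at col 0 lands with bottom-row=0; cleared 0 line(s) (total 0); column heights now [1 1 1 1 0], max=1
Drop 2: T rot3 at col 1 lands with bottom-row=1; cleared 0 line(s) (total 0); column heights now [1 3 4 1 0], max=4
Drop 3: T rot2 at col 2 lands with bottom-row=3; cleared 0 line(s) (total 0); column heights now [1 3 5 5 5], max=5
Drop 4: I rot2 at col 0 lands with bottom-row=5; cleared 0 line(s) (total 0); column heights now [6 6 6 6 5], max=6
Drop 5: I rot2 at col 1 lands with bottom-row=6; cleared 0 line(s) (total 0); column heights now [6 7 7 7 7], max=7
Test piece J rot1 at col 2 (width 2): heights before test = [6 7 7 7 7]; fits = False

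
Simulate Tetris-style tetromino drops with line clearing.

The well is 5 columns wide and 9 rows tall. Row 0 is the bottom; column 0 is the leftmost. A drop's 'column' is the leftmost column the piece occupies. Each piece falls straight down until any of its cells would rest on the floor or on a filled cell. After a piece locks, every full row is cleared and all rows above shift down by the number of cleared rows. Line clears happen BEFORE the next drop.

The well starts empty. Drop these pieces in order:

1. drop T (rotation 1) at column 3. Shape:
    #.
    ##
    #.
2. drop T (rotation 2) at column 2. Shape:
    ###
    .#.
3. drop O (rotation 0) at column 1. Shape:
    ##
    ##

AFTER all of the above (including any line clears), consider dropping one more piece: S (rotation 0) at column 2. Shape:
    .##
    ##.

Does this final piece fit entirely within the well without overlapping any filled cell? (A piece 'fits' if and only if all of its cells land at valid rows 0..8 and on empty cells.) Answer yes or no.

Answer: yes

Derivation:
Drop 1: T rot1 at col 3 lands with bottom-row=0; cleared 0 line(s) (total 0); column heights now [0 0 0 3 2], max=3
Drop 2: T rot2 at col 2 lands with bottom-row=3; cleared 0 line(s) (total 0); column heights now [0 0 5 5 5], max=5
Drop 3: O rot0 at col 1 lands with bottom-row=5; cleared 0 line(s) (total 0); column heights now [0 7 7 5 5], max=7
Test piece S rot0 at col 2 (width 3): heights before test = [0 7 7 5 5]; fits = True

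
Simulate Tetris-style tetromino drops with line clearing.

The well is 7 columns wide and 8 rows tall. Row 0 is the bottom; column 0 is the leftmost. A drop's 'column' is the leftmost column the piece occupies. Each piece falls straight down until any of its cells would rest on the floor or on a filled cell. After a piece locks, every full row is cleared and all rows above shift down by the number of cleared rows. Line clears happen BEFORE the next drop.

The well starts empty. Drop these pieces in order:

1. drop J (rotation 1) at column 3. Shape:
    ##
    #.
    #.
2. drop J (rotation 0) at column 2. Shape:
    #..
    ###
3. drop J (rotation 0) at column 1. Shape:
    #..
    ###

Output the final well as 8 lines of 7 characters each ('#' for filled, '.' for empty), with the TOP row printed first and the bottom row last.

Drop 1: J rot1 at col 3 lands with bottom-row=0; cleared 0 line(s) (total 0); column heights now [0 0 0 3 3 0 0], max=3
Drop 2: J rot0 at col 2 lands with bottom-row=3; cleared 0 line(s) (total 0); column heights now [0 0 5 4 4 0 0], max=5
Drop 3: J rot0 at col 1 lands with bottom-row=5; cleared 0 line(s) (total 0); column heights now [0 7 6 6 4 0 0], max=7

Answer: .......
.#.....
.###...
..#....
..###..
...##..
...#...
...#...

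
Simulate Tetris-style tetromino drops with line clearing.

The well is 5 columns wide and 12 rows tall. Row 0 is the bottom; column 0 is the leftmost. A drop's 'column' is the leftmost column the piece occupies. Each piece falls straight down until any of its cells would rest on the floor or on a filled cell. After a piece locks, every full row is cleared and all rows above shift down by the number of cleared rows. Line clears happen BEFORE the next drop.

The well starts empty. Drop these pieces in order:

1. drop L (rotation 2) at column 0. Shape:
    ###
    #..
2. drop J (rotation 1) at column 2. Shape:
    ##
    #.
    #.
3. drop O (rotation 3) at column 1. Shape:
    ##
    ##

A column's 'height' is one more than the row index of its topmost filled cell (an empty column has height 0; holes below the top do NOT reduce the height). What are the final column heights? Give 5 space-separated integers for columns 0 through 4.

Drop 1: L rot2 at col 0 lands with bottom-row=0; cleared 0 line(s) (total 0); column heights now [2 2 2 0 0], max=2
Drop 2: J rot1 at col 2 lands with bottom-row=2; cleared 0 line(s) (total 0); column heights now [2 2 5 5 0], max=5
Drop 3: O rot3 at col 1 lands with bottom-row=5; cleared 0 line(s) (total 0); column heights now [2 7 7 5 0], max=7

Answer: 2 7 7 5 0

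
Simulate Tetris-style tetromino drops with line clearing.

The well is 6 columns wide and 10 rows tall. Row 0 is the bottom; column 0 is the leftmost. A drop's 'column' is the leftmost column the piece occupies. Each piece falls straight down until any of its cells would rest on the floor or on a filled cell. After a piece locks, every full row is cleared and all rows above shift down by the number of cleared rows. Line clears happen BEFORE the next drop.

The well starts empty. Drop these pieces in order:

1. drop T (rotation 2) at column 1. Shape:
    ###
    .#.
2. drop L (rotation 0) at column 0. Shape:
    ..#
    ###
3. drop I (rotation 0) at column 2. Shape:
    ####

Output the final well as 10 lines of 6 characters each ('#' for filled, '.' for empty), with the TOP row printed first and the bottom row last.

Drop 1: T rot2 at col 1 lands with bottom-row=0; cleared 0 line(s) (total 0); column heights now [0 2 2 2 0 0], max=2
Drop 2: L rot0 at col 0 lands with bottom-row=2; cleared 0 line(s) (total 0); column heights now [3 3 4 2 0 0], max=4
Drop 3: I rot0 at col 2 lands with bottom-row=4; cleared 0 line(s) (total 0); column heights now [3 3 5 5 5 5], max=5

Answer: ......
......
......
......
......
..####
..#...
###...
.###..
..#...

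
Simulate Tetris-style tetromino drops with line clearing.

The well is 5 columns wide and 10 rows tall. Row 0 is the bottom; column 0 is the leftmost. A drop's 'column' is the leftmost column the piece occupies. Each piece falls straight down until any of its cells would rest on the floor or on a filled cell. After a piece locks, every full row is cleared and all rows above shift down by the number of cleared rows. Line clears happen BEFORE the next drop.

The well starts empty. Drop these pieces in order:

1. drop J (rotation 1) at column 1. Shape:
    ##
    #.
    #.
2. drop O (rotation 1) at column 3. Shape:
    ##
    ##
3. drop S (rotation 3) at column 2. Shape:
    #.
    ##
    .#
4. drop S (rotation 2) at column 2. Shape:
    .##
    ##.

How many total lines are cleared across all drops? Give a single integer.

Drop 1: J rot1 at col 1 lands with bottom-row=0; cleared 0 line(s) (total 0); column heights now [0 3 3 0 0], max=3
Drop 2: O rot1 at col 3 lands with bottom-row=0; cleared 0 line(s) (total 0); column heights now [0 3 3 2 2], max=3
Drop 3: S rot3 at col 2 lands with bottom-row=2; cleared 0 line(s) (total 0); column heights now [0 3 5 4 2], max=5
Drop 4: S rot2 at col 2 lands with bottom-row=5; cleared 0 line(s) (total 0); column heights now [0 3 6 7 7], max=7

Answer: 0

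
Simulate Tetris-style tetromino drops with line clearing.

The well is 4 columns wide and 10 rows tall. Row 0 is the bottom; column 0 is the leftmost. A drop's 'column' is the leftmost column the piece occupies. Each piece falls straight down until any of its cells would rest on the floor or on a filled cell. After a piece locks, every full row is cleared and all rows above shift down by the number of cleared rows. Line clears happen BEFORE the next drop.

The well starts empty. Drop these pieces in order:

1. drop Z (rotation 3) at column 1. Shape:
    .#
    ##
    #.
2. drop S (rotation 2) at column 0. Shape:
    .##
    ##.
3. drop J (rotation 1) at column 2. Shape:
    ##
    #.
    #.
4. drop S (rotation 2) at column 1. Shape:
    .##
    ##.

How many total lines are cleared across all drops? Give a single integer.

Drop 1: Z rot3 at col 1 lands with bottom-row=0; cleared 0 line(s) (total 0); column heights now [0 2 3 0], max=3
Drop 2: S rot2 at col 0 lands with bottom-row=2; cleared 0 line(s) (total 0); column heights now [3 4 4 0], max=4
Drop 3: J rot1 at col 2 lands with bottom-row=4; cleared 0 line(s) (total 0); column heights now [3 4 7 7], max=7
Drop 4: S rot2 at col 1 lands with bottom-row=7; cleared 0 line(s) (total 0); column heights now [3 8 9 9], max=9

Answer: 0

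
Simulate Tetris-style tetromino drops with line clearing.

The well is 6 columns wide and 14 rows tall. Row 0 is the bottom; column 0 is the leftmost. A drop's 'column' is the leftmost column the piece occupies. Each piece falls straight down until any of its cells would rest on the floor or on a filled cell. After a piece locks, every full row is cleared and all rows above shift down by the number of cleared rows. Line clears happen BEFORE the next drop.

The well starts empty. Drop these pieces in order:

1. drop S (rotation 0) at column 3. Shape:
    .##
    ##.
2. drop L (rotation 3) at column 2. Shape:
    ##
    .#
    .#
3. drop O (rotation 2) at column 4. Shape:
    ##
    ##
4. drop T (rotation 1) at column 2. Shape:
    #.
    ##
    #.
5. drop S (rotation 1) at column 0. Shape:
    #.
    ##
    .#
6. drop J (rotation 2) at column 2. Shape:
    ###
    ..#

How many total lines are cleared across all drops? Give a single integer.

Drop 1: S rot0 at col 3 lands with bottom-row=0; cleared 0 line(s) (total 0); column heights now [0 0 0 1 2 2], max=2
Drop 2: L rot3 at col 2 lands with bottom-row=1; cleared 0 line(s) (total 0); column heights now [0 0 4 4 2 2], max=4
Drop 3: O rot2 at col 4 lands with bottom-row=2; cleared 0 line(s) (total 0); column heights now [0 0 4 4 4 4], max=4
Drop 4: T rot1 at col 2 lands with bottom-row=4; cleared 0 line(s) (total 0); column heights now [0 0 7 6 4 4], max=7
Drop 5: S rot1 at col 0 lands with bottom-row=0; cleared 0 line(s) (total 0); column heights now [3 2 7 6 4 4], max=7
Drop 6: J rot2 at col 2 lands with bottom-row=6; cleared 0 line(s) (total 0); column heights now [3 2 8 8 8 4], max=8

Answer: 0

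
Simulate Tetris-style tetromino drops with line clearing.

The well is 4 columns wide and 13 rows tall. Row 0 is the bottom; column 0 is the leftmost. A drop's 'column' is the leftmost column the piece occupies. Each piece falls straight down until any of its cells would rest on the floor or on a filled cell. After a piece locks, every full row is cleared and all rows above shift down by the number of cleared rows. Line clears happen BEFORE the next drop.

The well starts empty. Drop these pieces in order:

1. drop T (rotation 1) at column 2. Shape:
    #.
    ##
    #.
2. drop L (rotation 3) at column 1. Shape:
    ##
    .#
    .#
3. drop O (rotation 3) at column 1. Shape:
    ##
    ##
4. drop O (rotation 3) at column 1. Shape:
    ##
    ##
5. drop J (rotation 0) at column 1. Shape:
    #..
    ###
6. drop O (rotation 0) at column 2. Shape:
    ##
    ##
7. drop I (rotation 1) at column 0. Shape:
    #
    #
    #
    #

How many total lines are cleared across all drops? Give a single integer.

Drop 1: T rot1 at col 2 lands with bottom-row=0; cleared 0 line(s) (total 0); column heights now [0 0 3 2], max=3
Drop 2: L rot3 at col 1 lands with bottom-row=3; cleared 0 line(s) (total 0); column heights now [0 6 6 2], max=6
Drop 3: O rot3 at col 1 lands with bottom-row=6; cleared 0 line(s) (total 0); column heights now [0 8 8 2], max=8
Drop 4: O rot3 at col 1 lands with bottom-row=8; cleared 0 line(s) (total 0); column heights now [0 10 10 2], max=10
Drop 5: J rot0 at col 1 lands with bottom-row=10; cleared 0 line(s) (total 0); column heights now [0 12 11 11], max=12
Drop 6: O rot0 at col 2 lands with bottom-row=11; cleared 0 line(s) (total 0); column heights now [0 12 13 13], max=13
Drop 7: I rot1 at col 0 lands with bottom-row=0; cleared 0 line(s) (total 0); column heights now [4 12 13 13], max=13

Answer: 0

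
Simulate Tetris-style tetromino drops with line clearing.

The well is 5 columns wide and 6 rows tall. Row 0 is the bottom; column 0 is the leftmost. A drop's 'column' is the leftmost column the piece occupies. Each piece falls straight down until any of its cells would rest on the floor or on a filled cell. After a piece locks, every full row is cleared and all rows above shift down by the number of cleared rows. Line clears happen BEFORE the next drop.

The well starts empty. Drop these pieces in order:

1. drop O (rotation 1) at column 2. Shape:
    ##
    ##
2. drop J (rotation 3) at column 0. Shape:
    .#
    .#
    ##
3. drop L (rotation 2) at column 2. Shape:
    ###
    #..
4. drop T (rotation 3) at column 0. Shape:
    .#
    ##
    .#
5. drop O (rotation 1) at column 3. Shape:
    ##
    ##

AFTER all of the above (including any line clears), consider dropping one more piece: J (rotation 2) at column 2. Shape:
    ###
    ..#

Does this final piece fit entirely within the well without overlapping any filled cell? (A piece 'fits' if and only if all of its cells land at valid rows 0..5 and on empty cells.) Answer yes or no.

Drop 1: O rot1 at col 2 lands with bottom-row=0; cleared 0 line(s) (total 0); column heights now [0 0 2 2 0], max=2
Drop 2: J rot3 at col 0 lands with bottom-row=0; cleared 0 line(s) (total 0); column heights now [1 3 2 2 0], max=3
Drop 3: L rot2 at col 2 lands with bottom-row=2; cleared 0 line(s) (total 0); column heights now [1 3 4 4 4], max=4
Drop 4: T rot3 at col 0 lands with bottom-row=3; cleared 0 line(s) (total 0); column heights now [5 6 4 4 4], max=6
Drop 5: O rot1 at col 3 lands with bottom-row=4; cleared 0 line(s) (total 0); column heights now [5 6 4 6 6], max=6
Test piece J rot2 at col 2 (width 3): heights before test = [5 6 4 6 6]; fits = False

Answer: no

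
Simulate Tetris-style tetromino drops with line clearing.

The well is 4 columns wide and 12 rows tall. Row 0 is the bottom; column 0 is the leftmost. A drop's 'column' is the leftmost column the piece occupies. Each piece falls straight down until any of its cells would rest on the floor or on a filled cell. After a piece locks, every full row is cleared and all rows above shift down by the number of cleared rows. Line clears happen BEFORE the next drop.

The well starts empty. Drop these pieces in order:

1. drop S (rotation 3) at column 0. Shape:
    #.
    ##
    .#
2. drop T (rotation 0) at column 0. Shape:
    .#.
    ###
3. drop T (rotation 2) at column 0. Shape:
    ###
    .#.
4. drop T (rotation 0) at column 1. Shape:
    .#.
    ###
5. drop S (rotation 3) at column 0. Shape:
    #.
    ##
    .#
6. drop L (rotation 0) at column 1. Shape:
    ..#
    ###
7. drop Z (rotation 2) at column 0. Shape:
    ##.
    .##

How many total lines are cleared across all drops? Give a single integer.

Drop 1: S rot3 at col 0 lands with bottom-row=0; cleared 0 line(s) (total 0); column heights now [3 2 0 0], max=3
Drop 2: T rot0 at col 0 lands with bottom-row=3; cleared 0 line(s) (total 0); column heights now [4 5 4 0], max=5
Drop 3: T rot2 at col 0 lands with bottom-row=5; cleared 0 line(s) (total 0); column heights now [7 7 7 0], max=7
Drop 4: T rot0 at col 1 lands with bottom-row=7; cleared 0 line(s) (total 0); column heights now [7 8 9 8], max=9
Drop 5: S rot3 at col 0 lands with bottom-row=8; cleared 0 line(s) (total 0); column heights now [11 10 9 8], max=11
Drop 6: L rot0 at col 1 lands with bottom-row=10; cleared 1 line(s) (total 1); column heights now [10 10 9 11], max=11
Drop 7: Z rot2 at col 0 lands with bottom-row=10; cleared 0 line(s) (total 1); column heights now [12 12 11 11], max=12

Answer: 1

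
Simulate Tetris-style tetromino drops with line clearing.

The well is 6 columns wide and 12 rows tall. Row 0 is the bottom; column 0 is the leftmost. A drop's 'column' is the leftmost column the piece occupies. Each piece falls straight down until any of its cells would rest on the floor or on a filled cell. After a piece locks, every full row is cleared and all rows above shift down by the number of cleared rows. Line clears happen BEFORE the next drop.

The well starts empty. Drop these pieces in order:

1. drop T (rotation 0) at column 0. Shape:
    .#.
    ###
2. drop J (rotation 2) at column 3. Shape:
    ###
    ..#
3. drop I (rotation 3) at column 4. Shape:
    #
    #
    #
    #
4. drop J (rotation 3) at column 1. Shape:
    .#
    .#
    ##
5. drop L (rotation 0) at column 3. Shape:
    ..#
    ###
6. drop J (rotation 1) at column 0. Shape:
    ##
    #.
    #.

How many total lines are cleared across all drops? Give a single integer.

Answer: 0

Derivation:
Drop 1: T rot0 at col 0 lands with bottom-row=0; cleared 0 line(s) (total 0); column heights now [1 2 1 0 0 0], max=2
Drop 2: J rot2 at col 3 lands with bottom-row=0; cleared 0 line(s) (total 0); column heights now [1 2 1 2 2 2], max=2
Drop 3: I rot3 at col 4 lands with bottom-row=2; cleared 0 line(s) (total 0); column heights now [1 2 1 2 6 2], max=6
Drop 4: J rot3 at col 1 lands with bottom-row=2; cleared 0 line(s) (total 0); column heights now [1 3 5 2 6 2], max=6
Drop 5: L rot0 at col 3 lands with bottom-row=6; cleared 0 line(s) (total 0); column heights now [1 3 5 7 7 8], max=8
Drop 6: J rot1 at col 0 lands with bottom-row=1; cleared 0 line(s) (total 0); column heights now [4 4 5 7 7 8], max=8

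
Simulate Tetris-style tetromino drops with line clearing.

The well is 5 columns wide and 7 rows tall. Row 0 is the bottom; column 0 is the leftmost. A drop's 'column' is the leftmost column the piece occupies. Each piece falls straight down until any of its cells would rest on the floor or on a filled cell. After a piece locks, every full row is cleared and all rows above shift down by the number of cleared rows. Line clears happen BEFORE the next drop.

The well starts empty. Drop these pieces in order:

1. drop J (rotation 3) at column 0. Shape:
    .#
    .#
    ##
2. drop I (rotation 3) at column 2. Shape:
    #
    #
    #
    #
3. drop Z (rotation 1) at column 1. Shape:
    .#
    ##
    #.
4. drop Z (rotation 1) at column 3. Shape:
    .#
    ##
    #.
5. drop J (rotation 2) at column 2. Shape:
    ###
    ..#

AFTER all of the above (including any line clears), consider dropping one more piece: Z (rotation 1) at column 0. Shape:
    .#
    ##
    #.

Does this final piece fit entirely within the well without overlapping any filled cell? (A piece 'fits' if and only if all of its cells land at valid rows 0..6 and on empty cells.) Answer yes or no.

Drop 1: J rot3 at col 0 lands with bottom-row=0; cleared 0 line(s) (total 0); column heights now [1 3 0 0 0], max=3
Drop 2: I rot3 at col 2 lands with bottom-row=0; cleared 0 line(s) (total 0); column heights now [1 3 4 0 0], max=4
Drop 3: Z rot1 at col 1 lands with bottom-row=3; cleared 0 line(s) (total 0); column heights now [1 5 6 0 0], max=6
Drop 4: Z rot1 at col 3 lands with bottom-row=0; cleared 0 line(s) (total 0); column heights now [1 5 6 2 3], max=6
Drop 5: J rot2 at col 2 lands with bottom-row=5; cleared 0 line(s) (total 0); column heights now [1 5 7 7 7], max=7
Test piece Z rot1 at col 0 (width 2): heights before test = [1 5 7 7 7]; fits = True

Answer: yes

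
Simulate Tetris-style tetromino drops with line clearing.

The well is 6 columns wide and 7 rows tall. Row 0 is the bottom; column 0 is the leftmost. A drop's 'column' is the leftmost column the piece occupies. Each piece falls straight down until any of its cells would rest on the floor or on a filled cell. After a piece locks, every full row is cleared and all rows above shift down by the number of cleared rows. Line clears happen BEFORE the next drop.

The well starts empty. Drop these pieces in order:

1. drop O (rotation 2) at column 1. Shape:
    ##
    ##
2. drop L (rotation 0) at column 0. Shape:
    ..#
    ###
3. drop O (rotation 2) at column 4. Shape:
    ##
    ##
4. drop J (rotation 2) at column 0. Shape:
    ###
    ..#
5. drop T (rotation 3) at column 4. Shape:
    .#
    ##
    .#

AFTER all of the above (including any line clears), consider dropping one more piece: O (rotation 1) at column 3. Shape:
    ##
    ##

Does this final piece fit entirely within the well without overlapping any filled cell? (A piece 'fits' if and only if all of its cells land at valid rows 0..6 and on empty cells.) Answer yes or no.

Answer: yes

Derivation:
Drop 1: O rot2 at col 1 lands with bottom-row=0; cleared 0 line(s) (total 0); column heights now [0 2 2 0 0 0], max=2
Drop 2: L rot0 at col 0 lands with bottom-row=2; cleared 0 line(s) (total 0); column heights now [3 3 4 0 0 0], max=4
Drop 3: O rot2 at col 4 lands with bottom-row=0; cleared 0 line(s) (total 0); column heights now [3 3 4 0 2 2], max=4
Drop 4: J rot2 at col 0 lands with bottom-row=4; cleared 0 line(s) (total 0); column heights now [6 6 6 0 2 2], max=6
Drop 5: T rot3 at col 4 lands with bottom-row=2; cleared 0 line(s) (total 0); column heights now [6 6 6 0 4 5], max=6
Test piece O rot1 at col 3 (width 2): heights before test = [6 6 6 0 4 5]; fits = True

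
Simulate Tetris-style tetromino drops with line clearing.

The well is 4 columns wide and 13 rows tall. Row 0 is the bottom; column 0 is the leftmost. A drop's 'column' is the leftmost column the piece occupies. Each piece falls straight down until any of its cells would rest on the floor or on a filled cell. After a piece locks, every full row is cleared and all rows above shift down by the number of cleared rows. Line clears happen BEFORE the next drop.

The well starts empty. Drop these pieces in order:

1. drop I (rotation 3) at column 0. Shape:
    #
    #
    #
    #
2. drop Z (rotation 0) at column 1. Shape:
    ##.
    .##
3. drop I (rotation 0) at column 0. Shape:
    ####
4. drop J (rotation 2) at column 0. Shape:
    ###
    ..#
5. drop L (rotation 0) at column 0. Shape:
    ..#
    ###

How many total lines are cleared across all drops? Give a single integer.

Drop 1: I rot3 at col 0 lands with bottom-row=0; cleared 0 line(s) (total 0); column heights now [4 0 0 0], max=4
Drop 2: Z rot0 at col 1 lands with bottom-row=0; cleared 0 line(s) (total 0); column heights now [4 2 2 1], max=4
Drop 3: I rot0 at col 0 lands with bottom-row=4; cleared 1 line(s) (total 1); column heights now [4 2 2 1], max=4
Drop 4: J rot2 at col 0 lands with bottom-row=3; cleared 0 line(s) (total 1); column heights now [5 5 5 1], max=5
Drop 5: L rot0 at col 0 lands with bottom-row=5; cleared 0 line(s) (total 1); column heights now [6 6 7 1], max=7

Answer: 1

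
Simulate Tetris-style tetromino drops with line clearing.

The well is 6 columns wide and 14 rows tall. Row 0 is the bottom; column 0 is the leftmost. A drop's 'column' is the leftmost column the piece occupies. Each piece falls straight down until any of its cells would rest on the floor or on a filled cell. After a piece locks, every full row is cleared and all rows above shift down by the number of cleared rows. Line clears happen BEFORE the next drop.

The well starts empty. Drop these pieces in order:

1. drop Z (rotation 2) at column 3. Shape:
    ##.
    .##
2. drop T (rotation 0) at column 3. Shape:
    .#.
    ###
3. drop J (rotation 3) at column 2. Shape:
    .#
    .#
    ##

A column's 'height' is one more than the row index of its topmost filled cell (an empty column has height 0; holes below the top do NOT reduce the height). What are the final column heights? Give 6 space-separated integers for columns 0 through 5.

Answer: 0 0 4 6 4 3

Derivation:
Drop 1: Z rot2 at col 3 lands with bottom-row=0; cleared 0 line(s) (total 0); column heights now [0 0 0 2 2 1], max=2
Drop 2: T rot0 at col 3 lands with bottom-row=2; cleared 0 line(s) (total 0); column heights now [0 0 0 3 4 3], max=4
Drop 3: J rot3 at col 2 lands with bottom-row=3; cleared 0 line(s) (total 0); column heights now [0 0 4 6 4 3], max=6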